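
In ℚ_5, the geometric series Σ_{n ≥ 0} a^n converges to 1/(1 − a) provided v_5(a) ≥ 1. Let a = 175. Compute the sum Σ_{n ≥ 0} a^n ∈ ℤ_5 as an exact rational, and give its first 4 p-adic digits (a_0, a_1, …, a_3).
Σ a^n = 1/(1 − a) = -1/174;  first 4 digits = (1, 0, 2, 1)

v_5(a) = 2 ≥ 1, so the series converges in ℤ_5 to 1/(1 − a) = 1/(1 − 175) = -1/174. Expand this rational in ℤ_5: compute digits iteratively via d_i = x_i mod 5, x_{i+1} = (x_i − d_i)/5. The first 4 digits are (1, 0, 2, 1).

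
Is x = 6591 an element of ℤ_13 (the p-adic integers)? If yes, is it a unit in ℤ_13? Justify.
x ∈ ℤ_13 but not a unit; v_13(x) = 3 > 0

ℤ_13 = {x ∈ ℚ_13 : v_13(x) ≥ 0} and ℤ_13^× = {x ∈ ℤ_13 : v_13(x) = 0}. Here v_13(6591) = v_13(num) − v_13(den) = 3; compare against these criteria.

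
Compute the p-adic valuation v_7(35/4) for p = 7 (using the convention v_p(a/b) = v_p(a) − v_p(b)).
v_7(35/4) = 1

Factor powers of 7 from the numerator and denominator of the reduced fraction: 35 = 7^1 · 5 and 4 = 7^0 · 4. Apply v_p(a/b) = v_p(a) − v_p(b): v_7(35/4) = 1 − 0 = 1.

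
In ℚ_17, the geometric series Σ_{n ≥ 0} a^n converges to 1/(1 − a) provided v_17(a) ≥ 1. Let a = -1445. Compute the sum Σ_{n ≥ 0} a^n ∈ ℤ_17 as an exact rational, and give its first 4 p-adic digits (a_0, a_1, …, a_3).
Σ a^n = 1/(1 − a) = 1/1446;  first 4 digits = (1, 0, 12, 16)

v_17(a) = 2 ≥ 1, so the series converges in ℤ_17 to 1/(1 − a) = 1/(1 − (-1445)) = 1/1446. Expand this rational in ℤ_17: compute digits iteratively via d_i = x_i mod 17, x_{i+1} = (x_i − d_i)/17. The first 4 digits are (1, 0, 12, 16).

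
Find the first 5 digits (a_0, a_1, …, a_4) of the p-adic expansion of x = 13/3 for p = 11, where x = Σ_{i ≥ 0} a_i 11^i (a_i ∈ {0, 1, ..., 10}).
(a_0, …, a_4) = (8, 7, 3, 7, 3)

v_11(13/3) = 0 (numerator and denominator both coprime to 11), so x ∈ ℤ_11^×. Compute digits iteratively via a_i = x_i mod 11, x_{i+1} = (x_i − a_i)/11, with x_0 = x:
  x_0 = 13/3;  a_0 = 8;  x_1 = (x_0 − 8)/11 = -1/3
  x_1 = -1/3;  a_1 = 7;  x_2 = (x_1 − 7)/11 = -2/3
  x_2 = -2/3;  a_2 = 3;  x_3 = (x_2 − 3)/11 = -1/3
  x_3 = -1/3;  a_3 = 7;  x_4 = (x_3 − 7)/11 = -2/3
  x_4 = -2/3;  a_4 = 3;  x_5 = (x_4 − 3)/11 = -1/3
Digits: (8, 7, 3, 7, 3).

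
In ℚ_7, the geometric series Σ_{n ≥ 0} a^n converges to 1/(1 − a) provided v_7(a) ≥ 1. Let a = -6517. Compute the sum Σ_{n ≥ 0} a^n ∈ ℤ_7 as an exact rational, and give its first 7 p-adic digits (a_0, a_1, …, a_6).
Σ a^n = 1/(1 − a) = 1/6518;  first 7 digits = (1, 0, 0, 2, 4, 6, 3)

v_7(a) = 3 ≥ 1, so the series converges in ℤ_7 to 1/(1 − a) = 1/(1 − (-6517)) = 1/6518. Expand this rational in ℤ_7: compute digits iteratively via d_i = x_i mod 7, x_{i+1} = (x_i − d_i)/7. The first 7 digits are (1, 0, 0, 2, 4, 6, 3).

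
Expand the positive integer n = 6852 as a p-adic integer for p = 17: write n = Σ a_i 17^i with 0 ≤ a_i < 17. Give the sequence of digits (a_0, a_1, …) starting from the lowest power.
(a_0, a_1, …) = (1, 12, 6, 1)

Repeated division by 17 gives the digits low-to-high: 6852 = 1 + 12·17^1 + 6·17^2 + 1·17^3. Digit sequence: (1, 12, 6, 1).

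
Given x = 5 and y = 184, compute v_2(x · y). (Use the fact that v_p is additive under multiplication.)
v_2(920) = 3

v_p(x) = 0 (factor: 5 = 2^0 · 5); v_p(y) = 3 (factor: 184 = 2^3 · 23). Additivity: v_p(xy) = v_p(x) + v_p(y) = 0 + 3 = 3. (Direct check: xy = 920 = 2^3 · (115).)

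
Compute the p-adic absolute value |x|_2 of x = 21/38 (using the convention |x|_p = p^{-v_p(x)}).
|21/38|_2 = 2

Step 1 — compute v_2(x) by factoring powers of 2 out of the numerator and denominator: v_2(21/38) = -1. Step 2 — apply |x|_p = p^{-v_p(x)} = 2^{1} = 2.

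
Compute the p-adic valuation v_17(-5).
v_17(-5) = 0

v_17(n) is the largest exponent k such that 17^k divides n. Factor out: -5 = -17^0 · 5. (Sign doesn't affect v_p.) So v_17(-5) = 0.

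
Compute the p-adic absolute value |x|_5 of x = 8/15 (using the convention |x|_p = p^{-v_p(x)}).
|8/15|_5 = 5

Step 1 — compute v_5(x) by factoring powers of 5 out of the numerator and denominator: v_5(8/15) = -1. Step 2 — apply |x|_p = p^{-v_p(x)} = 5^{1} = 5.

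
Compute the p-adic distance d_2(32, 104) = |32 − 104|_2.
d_2(32, 104) = 1/8

Step 1 — x − y = 32 − 104 = -72. Step 2 — v_2(-72) = 3 (factor: -72 = −(2^3 · 9); the sign does not affect v_p). Step 3 — |x − y|_2 = 2^{-3} = 1/8.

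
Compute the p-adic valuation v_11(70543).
v_11(70543) = 3

v_11(n) is the largest exponent k such that 11^k divides n. Factor out: 70543 = 11^3 · 53. (Sign doesn't affect v_p.) So v_11(70543) = 3.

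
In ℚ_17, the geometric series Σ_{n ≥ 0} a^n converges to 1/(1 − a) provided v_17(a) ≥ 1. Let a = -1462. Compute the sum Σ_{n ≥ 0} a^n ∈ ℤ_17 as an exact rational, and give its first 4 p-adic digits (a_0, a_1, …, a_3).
Σ a^n = 1/(1 − a) = 1/1463;  first 4 digits = (1, 16, 12, 8)

v_17(a) = 1 ≥ 1, so the series converges in ℤ_17 to 1/(1 − a) = 1/(1 − (-1462)) = 1/1463. Expand this rational in ℤ_17: compute digits iteratively via d_i = x_i mod 17, x_{i+1} = (x_i − d_i)/17. The first 4 digits are (1, 16, 12, 8).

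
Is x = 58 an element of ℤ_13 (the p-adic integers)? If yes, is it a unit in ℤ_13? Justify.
x ∈ ℤ_13^× (unit); v_13(x) = 0

ℤ_13 = {x ∈ ℚ_13 : v_13(x) ≥ 0} and ℤ_13^× = {x ∈ ℤ_13 : v_13(x) = 0}. Here v_13(58) = v_13(num) − v_13(den) = 0; compare against these criteria.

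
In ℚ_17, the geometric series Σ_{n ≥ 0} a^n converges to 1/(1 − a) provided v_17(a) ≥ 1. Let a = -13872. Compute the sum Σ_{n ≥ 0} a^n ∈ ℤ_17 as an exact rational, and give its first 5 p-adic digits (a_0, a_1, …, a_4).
Σ a^n = 1/(1 − a) = 1/13873;  first 5 digits = (1, 0, 3, 14, 8)

v_17(a) = 2 ≥ 1, so the series converges in ℤ_17 to 1/(1 − a) = 1/(1 − (-13872)) = 1/13873. Expand this rational in ℤ_17: compute digits iteratively via d_i = x_i mod 17, x_{i+1} = (x_i − d_i)/17. The first 5 digits are (1, 0, 3, 14, 8).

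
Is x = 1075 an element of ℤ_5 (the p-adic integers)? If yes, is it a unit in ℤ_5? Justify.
x ∈ ℤ_5 but not a unit; v_5(x) = 2 > 0

ℤ_5 = {x ∈ ℚ_5 : v_5(x) ≥ 0} and ℤ_5^× = {x ∈ ℤ_5 : v_5(x) = 0}. Here v_5(1075) = v_5(num) − v_5(den) = 2; compare against these criteria.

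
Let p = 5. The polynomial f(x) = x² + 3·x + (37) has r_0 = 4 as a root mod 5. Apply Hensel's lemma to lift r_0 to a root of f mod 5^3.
r_2 = 114 (mod 125)

Hensel: r_{i+1} = r_i − f(r_i)·(f′(r_i))^{-1} mod 5^{i+2}, f′(x) = 2x + 3. Iterate:
  r_0 = 4 (mod 5)
  r_1 = 14 (mod 25)
  r_2 = 114 (mod 125)
Final: r = 114 satisfies f(r) ≡ 0 mod 5^3.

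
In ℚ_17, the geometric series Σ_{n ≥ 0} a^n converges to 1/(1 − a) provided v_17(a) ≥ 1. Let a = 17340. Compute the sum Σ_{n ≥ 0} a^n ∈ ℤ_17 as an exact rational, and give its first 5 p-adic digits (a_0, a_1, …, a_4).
Σ a^n = 1/(1 − a) = -1/17339;  first 5 digits = (1, 0, 9, 3, 13)

v_17(a) = 2 ≥ 1, so the series converges in ℤ_17 to 1/(1 − a) = 1/(1 − 17340) = -1/17339. Expand this rational in ℤ_17: compute digits iteratively via d_i = x_i mod 17, x_{i+1} = (x_i − d_i)/17. The first 5 digits are (1, 0, 9, 3, 13).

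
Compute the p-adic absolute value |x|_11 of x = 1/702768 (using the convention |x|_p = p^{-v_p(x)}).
|1/702768|_11 = 14641

Step 1 — compute v_11(x) by factoring powers of 11 out of the numerator and denominator: v_11(1/702768) = -4. Step 2 — apply |x|_p = p^{-v_p(x)} = 11^{4} = 14641.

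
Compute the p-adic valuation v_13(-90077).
v_13(-90077) = 3

v_13(n) is the largest exponent k such that 13^k divides n. Factor out: -90077 = -13^3 · 41. (Sign doesn't affect v_p.) So v_13(-90077) = 3.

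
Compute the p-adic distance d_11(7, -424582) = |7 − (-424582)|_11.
d_11(7, -424582) = 1/14641

Step 1 — x − y = 7 − (-424582) = 424589. Step 2 — v_11(424589) = 4 (factor: 424589 = (11^4 · 29); the sign does not affect v_p). Step 3 — |x − y|_11 = 11^{-4} = 1/14641.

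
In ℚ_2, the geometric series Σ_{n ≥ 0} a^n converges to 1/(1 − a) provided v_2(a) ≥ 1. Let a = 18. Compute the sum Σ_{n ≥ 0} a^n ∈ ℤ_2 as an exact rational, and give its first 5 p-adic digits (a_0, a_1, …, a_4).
Σ a^n = 1/(1 − a) = -1/17;  first 5 digits = (1, 1, 1, 1, 0)

v_2(a) = 1 ≥ 1, so the series converges in ℤ_2 to 1/(1 − a) = 1/(1 − 18) = -1/17. Expand this rational in ℤ_2: compute digits iteratively via d_i = x_i mod 2, x_{i+1} = (x_i − d_i)/2. The first 5 digits are (1, 1, 1, 1, 0).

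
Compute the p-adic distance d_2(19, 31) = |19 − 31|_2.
d_2(19, 31) = 1/4

Step 1 — x − y = 19 − 31 = -12. Step 2 — v_2(-12) = 2 (factor: -12 = −(2^2 · 3); the sign does not affect v_p). Step 3 — |x − y|_2 = 2^{-2} = 1/4.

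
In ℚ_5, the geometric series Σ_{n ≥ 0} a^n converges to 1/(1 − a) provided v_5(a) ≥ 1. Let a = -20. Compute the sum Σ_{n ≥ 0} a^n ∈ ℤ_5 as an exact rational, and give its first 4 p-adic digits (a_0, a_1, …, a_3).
Σ a^n = 1/(1 − a) = 1/21;  first 4 digits = (1, 1, 0, 4)

v_5(a) = 1 ≥ 1, so the series converges in ℤ_5 to 1/(1 − a) = 1/(1 − (-20)) = 1/21. Expand this rational in ℤ_5: compute digits iteratively via d_i = x_i mod 5, x_{i+1} = (x_i − d_i)/5. The first 4 digits are (1, 1, 0, 4).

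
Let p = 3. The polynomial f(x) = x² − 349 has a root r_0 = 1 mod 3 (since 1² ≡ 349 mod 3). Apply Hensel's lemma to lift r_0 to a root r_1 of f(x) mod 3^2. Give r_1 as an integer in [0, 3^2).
r_1 = 4 (mod 9)

Hensel's recurrence: r_{i+1} = r_i − f(r_i)·(f′(r_i))^{-1} mod 3^{i+2}, with f′(x) = 2x. Iterate:
  r_0 = 1 (mod 3)
  r_1 = 4 (mod 9)
Final: r_1 = 4, and one checks f(r_1) ≡ 0 mod 3^2.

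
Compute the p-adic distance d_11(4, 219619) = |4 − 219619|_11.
d_11(4, 219619) = 1/14641

Step 1 — x − y = 4 − 219619 = -219615. Step 2 — v_11(-219615) = 4 (factor: -219615 = −(11^4 · 15); the sign does not affect v_p). Step 3 — |x − y|_11 = 11^{-4} = 1/14641.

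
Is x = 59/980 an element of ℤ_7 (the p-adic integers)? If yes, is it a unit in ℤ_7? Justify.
x ∉ ℤ_7 (v_7(x) = -2 < 0)

ℤ_7 = {x ∈ ℚ_7 : v_7(x) ≥ 0} and ℤ_7^× = {x ∈ ℤ_7 : v_7(x) = 0}. Here v_7(59/980) = v_7(num) − v_7(den) = -2; compare against these criteria.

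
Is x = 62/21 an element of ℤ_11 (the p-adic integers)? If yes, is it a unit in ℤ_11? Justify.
x ∈ ℤ_11^× (unit); v_11(x) = 0

ℤ_11 = {x ∈ ℚ_11 : v_11(x) ≥ 0} and ℤ_11^× = {x ∈ ℤ_11 : v_11(x) = 0}. Here v_11(62/21) = v_11(num) − v_11(den) = 0; compare against these criteria.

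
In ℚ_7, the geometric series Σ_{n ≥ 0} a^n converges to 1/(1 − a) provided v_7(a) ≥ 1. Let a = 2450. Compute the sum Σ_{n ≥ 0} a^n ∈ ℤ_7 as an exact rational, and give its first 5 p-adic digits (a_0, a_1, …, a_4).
Σ a^n = 1/(1 − a) = -1/2449;  first 5 digits = (1, 0, 1, 0, 2)

v_7(a) = 2 ≥ 1, so the series converges in ℤ_7 to 1/(1 − a) = 1/(1 − 2450) = -1/2449. Expand this rational in ℤ_7: compute digits iteratively via d_i = x_i mod 7, x_{i+1} = (x_i − d_i)/7. The first 5 digits are (1, 0, 1, 0, 2).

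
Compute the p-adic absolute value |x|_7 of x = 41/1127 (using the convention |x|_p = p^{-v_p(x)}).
|41/1127|_7 = 49

Step 1 — compute v_7(x) by factoring powers of 7 out of the numerator and denominator: v_7(41/1127) = -2. Step 2 — apply |x|_p = p^{-v_p(x)} = 7^{2} = 49.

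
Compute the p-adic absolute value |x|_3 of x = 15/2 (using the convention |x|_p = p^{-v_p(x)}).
|15/2|_3 = 1/3

Step 1 — compute v_3(x) by factoring powers of 3 out of the numerator and denominator: v_3(15/2) = 1. Step 2 — apply |x|_p = p^{-v_p(x)} = 3^{-1} = 1/3.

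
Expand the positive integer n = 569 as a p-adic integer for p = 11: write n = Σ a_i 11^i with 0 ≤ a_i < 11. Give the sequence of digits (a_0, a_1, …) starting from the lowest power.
(a_0, a_1, …) = (8, 7, 4)

Repeated division by 11 gives the digits low-to-high: 569 = 8 + 7·11^1 + 4·11^2. Digit sequence: (8, 7, 4).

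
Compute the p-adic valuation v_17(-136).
v_17(-136) = 1

v_17(n) is the largest exponent k such that 17^k divides n. Factor out: -136 = -17^1 · 8. (Sign doesn't affect v_p.) So v_17(-136) = 1.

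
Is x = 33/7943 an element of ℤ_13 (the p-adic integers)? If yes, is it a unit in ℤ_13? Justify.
x ∉ ℤ_13 (v_13(x) = -2 < 0)

ℤ_13 = {x ∈ ℚ_13 : v_13(x) ≥ 0} and ℤ_13^× = {x ∈ ℤ_13 : v_13(x) = 0}. Here v_13(33/7943) = v_13(num) − v_13(den) = -2; compare against these criteria.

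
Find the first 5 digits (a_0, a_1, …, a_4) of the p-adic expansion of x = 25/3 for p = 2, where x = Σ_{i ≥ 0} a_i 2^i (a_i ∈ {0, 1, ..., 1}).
(a_0, …, a_4) = (1, 1, 0, 0, 1)

v_2(25/3) = 0 (numerator and denominator both coprime to 2), so x ∈ ℤ_2^×. Compute digits iteratively via a_i = x_i mod 2, x_{i+1} = (x_i − a_i)/2, with x_0 = x:
  x_0 = 25/3;  a_0 = 1;  x_1 = (x_0 − 1)/2 = 11/3
  x_1 = 11/3;  a_1 = 1;  x_2 = (x_1 − 1)/2 = 4/3
  x_2 = 4/3;  a_2 = 0;  x_3 = (x_2 − 0)/2 = 2/3
  x_3 = 2/3;  a_3 = 0;  x_4 = (x_3 − 0)/2 = 1/3
  x_4 = 1/3;  a_4 = 1;  x_5 = (x_4 − 1)/2 = -1/3
Digits: (1, 1, 0, 0, 1).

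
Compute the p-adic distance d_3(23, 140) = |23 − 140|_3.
d_3(23, 140) = 1/9

Step 1 — x − y = 23 − 140 = -117. Step 2 — v_3(-117) = 2 (factor: -117 = −(3^2 · 13); the sign does not affect v_p). Step 3 — |x − y|_3 = 3^{-2} = 1/9.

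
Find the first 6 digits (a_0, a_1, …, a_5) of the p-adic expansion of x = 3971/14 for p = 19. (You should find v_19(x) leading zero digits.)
(a_0, …, a_5) = (0, 0, 13, 17, 14, 6)

v_19(3971/14) = 2, so a_0 = ... = a_1 = 0. Factor out: x = 19^2 · u with u = 11/14 a unit in ℤ_19. Expand u iteratively via a_{v+i} = u_i mod 19, u_{i+1} = (u_i − a_{v+i})/19:
  u_0 = 11/14;  a_2 = 13;  u_1 = (u_0 − 13)/19 = -9/14
  u_1 = -9/14;  a_3 = 17;  u_2 = (u_1 − 17)/19 = -13/14
  u_2 = -13/14;  a_4 = 14;  u_3 = (u_2 − 14)/19 = -11/14
  u_3 = -11/14;  a_5 = 6;  u_4 = (u_3 − 6)/19 = -5/14
Digits: (0, 0, 13, 17, 14, 6).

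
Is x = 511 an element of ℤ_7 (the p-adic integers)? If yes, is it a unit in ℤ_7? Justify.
x ∈ ℤ_7 but not a unit; v_7(x) = 1 > 0

ℤ_7 = {x ∈ ℚ_7 : v_7(x) ≥ 0} and ℤ_7^× = {x ∈ ℤ_7 : v_7(x) = 0}. Here v_7(511) = v_7(num) − v_7(den) = 1; compare against these criteria.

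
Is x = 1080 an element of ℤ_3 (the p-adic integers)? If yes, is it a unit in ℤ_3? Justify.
x ∈ ℤ_3 but not a unit; v_3(x) = 3 > 0

ℤ_3 = {x ∈ ℚ_3 : v_3(x) ≥ 0} and ℤ_3^× = {x ∈ ℤ_3 : v_3(x) = 0}. Here v_3(1080) = v_3(num) − v_3(den) = 3; compare against these criteria.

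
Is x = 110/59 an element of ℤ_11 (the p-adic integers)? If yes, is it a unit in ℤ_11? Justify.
x ∈ ℤ_11 but not a unit; v_11(x) = 1 > 0

ℤ_11 = {x ∈ ℚ_11 : v_11(x) ≥ 0} and ℤ_11^× = {x ∈ ℤ_11 : v_11(x) = 0}. Here v_11(110/59) = v_11(num) − v_11(den) = 1; compare against these criteria.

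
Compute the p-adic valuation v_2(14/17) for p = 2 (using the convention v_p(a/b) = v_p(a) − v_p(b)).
v_2(14/17) = 1

Factor powers of 2 from the numerator and denominator of the reduced fraction: 14 = 2^1 · 7 and 17 = 2^0 · 17. Apply v_p(a/b) = v_p(a) − v_p(b): v_2(14/17) = 1 − 0 = 1.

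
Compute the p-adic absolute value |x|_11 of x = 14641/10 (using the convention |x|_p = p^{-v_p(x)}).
|14641/10|_11 = 1/14641

Step 1 — compute v_11(x) by factoring powers of 11 out of the numerator and denominator: v_11(14641/10) = 4. Step 2 — apply |x|_p = p^{-v_p(x)} = 11^{-4} = 1/14641.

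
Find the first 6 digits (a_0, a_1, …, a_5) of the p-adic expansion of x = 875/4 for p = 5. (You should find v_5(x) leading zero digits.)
(a_0, …, a_5) = (0, 0, 0, 3, 1, 1)

v_5(875/4) = 3, so a_0 = ... = a_2 = 0. Factor out: x = 5^3 · u with u = 7/4 a unit in ℤ_5. Expand u iteratively via a_{v+i} = u_i mod 5, u_{i+1} = (u_i − a_{v+i})/5:
  u_0 = 7/4;  a_3 = 3;  u_1 = (u_0 − 3)/5 = -1/4
  u_1 = -1/4;  a_4 = 1;  u_2 = (u_1 − 1)/5 = -1/4
  u_2 = -1/4;  a_5 = 1;  u_3 = (u_2 − 1)/5 = -1/4
Digits: (0, 0, 0, 3, 1, 1).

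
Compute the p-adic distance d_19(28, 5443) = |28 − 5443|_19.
d_19(28, 5443) = 1/361

Step 1 — x − y = 28 − 5443 = -5415. Step 2 — v_19(-5415) = 2 (factor: -5415 = −(19^2 · 15); the sign does not affect v_p). Step 3 — |x − y|_19 = 19^{-2} = 1/361.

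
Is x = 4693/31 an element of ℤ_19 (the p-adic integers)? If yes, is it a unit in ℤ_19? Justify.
x ∈ ℤ_19 but not a unit; v_19(x) = 2 > 0

ℤ_19 = {x ∈ ℚ_19 : v_19(x) ≥ 0} and ℤ_19^× = {x ∈ ℤ_19 : v_19(x) = 0}. Here v_19(4693/31) = v_19(num) − v_19(den) = 2; compare against these criteria.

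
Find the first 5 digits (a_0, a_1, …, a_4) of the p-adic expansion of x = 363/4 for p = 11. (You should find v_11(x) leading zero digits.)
(a_0, …, a_4) = (0, 0, 9, 2, 8)

v_11(363/4) = 2, so a_0 = ... = a_1 = 0. Factor out: x = 11^2 · u with u = 3/4 a unit in ℤ_11. Expand u iteratively via a_{v+i} = u_i mod 11, u_{i+1} = (u_i − a_{v+i})/11:
  u_0 = 3/4;  a_2 = 9;  u_1 = (u_0 − 9)/11 = -3/4
  u_1 = -3/4;  a_3 = 2;  u_2 = (u_1 − 2)/11 = -1/4
  u_2 = -1/4;  a_4 = 8;  u_3 = (u_2 − 8)/11 = -3/4
Digits: (0, 0, 9, 2, 8).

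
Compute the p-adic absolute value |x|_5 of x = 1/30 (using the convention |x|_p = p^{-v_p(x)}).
|1/30|_5 = 5

Step 1 — compute v_5(x) by factoring powers of 5 out of the numerator and denominator: v_5(1/30) = -1. Step 2 — apply |x|_p = p^{-v_p(x)} = 5^{1} = 5.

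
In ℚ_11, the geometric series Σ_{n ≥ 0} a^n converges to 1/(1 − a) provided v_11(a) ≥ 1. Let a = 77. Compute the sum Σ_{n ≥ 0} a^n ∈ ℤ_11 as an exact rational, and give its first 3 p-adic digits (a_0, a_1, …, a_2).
Σ a^n = 1/(1 − a) = -1/76;  first 3 digits = (1, 7, 5)

v_11(a) = 1 ≥ 1, so the series converges in ℤ_11 to 1/(1 − a) = 1/(1 − 77) = -1/76. Expand this rational in ℤ_11: compute digits iteratively via d_i = x_i mod 11, x_{i+1} = (x_i − d_i)/11. The first 3 digits are (1, 7, 5).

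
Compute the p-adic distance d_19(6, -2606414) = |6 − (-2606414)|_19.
d_19(6, -2606414) = 1/130321

Step 1 — x − y = 6 − (-2606414) = 2606420. Step 2 — v_19(2606420) = 4 (factor: 2606420 = (19^4 · 20); the sign does not affect v_p). Step 3 — |x − y|_19 = 19^{-4} = 1/130321.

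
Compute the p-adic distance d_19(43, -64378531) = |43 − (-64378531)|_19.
d_19(43, -64378531) = 1/2476099

Step 1 — x − y = 43 − (-64378531) = 64378574. Step 2 — v_19(64378574) = 5 (factor: 64378574 = (19^5 · 26); the sign does not affect v_p). Step 3 — |x − y|_19 = 19^{-5} = 1/2476099.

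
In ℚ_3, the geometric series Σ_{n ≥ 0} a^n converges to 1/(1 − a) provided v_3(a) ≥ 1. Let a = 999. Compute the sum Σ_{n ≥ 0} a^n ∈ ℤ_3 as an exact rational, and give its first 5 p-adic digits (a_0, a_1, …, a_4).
Σ a^n = 1/(1 − a) = -1/998;  first 5 digits = (1, 0, 0, 1, 0)

v_3(a) = 3 ≥ 1, so the series converges in ℤ_3 to 1/(1 − a) = 1/(1 − 999) = -1/998. Expand this rational in ℤ_3: compute digits iteratively via d_i = x_i mod 3, x_{i+1} = (x_i − d_i)/3. The first 5 digits are (1, 0, 0, 1, 0).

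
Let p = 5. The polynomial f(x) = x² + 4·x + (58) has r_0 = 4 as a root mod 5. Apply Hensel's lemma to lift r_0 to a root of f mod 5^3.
r_2 = 109 (mod 125)

Hensel: r_{i+1} = r_i − f(r_i)·(f′(r_i))^{-1} mod 5^{i+2}, f′(x) = 2x + 4. Iterate:
  r_0 = 4 (mod 5)
  r_1 = 9 (mod 25)
  r_2 = 109 (mod 125)
Final: r = 109 satisfies f(r) ≡ 0 mod 5^3.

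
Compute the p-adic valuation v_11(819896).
v_11(819896) = 4

v_11(n) is the largest exponent k such that 11^k divides n. Factor out: 819896 = 11^4 · 56. (Sign doesn't affect v_p.) So v_11(819896) = 4.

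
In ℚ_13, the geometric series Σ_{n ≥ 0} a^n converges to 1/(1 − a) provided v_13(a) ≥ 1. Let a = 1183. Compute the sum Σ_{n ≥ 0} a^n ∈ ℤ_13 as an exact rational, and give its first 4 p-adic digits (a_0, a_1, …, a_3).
Σ a^n = 1/(1 − a) = -1/1182;  first 4 digits = (1, 0, 7, 0)

v_13(a) = 2 ≥ 1, so the series converges in ℤ_13 to 1/(1 − a) = 1/(1 − 1183) = -1/1182. Expand this rational in ℤ_13: compute digits iteratively via d_i = x_i mod 13, x_{i+1} = (x_i − d_i)/13. The first 4 digits are (1, 0, 7, 0).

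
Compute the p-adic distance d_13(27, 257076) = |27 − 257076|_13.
d_13(27, 257076) = 1/28561

Step 1 — x − y = 27 − 257076 = -257049. Step 2 — v_13(-257049) = 4 (factor: -257049 = −(13^4 · 9); the sign does not affect v_p). Step 3 — |x − y|_13 = 13^{-4} = 1/28561.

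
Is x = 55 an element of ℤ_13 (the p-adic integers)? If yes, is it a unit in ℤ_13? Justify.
x ∈ ℤ_13^× (unit); v_13(x) = 0

ℤ_13 = {x ∈ ℚ_13 : v_13(x) ≥ 0} and ℤ_13^× = {x ∈ ℤ_13 : v_13(x) = 0}. Here v_13(55) = v_13(num) − v_13(den) = 0; compare against these criteria.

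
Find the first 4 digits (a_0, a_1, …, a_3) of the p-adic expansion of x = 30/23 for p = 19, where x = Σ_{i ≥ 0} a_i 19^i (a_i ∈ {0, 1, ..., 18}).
(a_0, …, a_3) = (17, 0, 14, 10)

v_19(30/23) = 0 (numerator and denominator both coprime to 19), so x ∈ ℤ_19^×. Compute digits iteratively via a_i = x_i mod 19, x_{i+1} = (x_i − a_i)/19, with x_0 = x:
  x_0 = 30/23;  a_0 = 17;  x_1 = (x_0 − 17)/19 = -19/23
  x_1 = -19/23;  a_1 = 0;  x_2 = (x_1 − 0)/19 = -1/23
  x_2 = -1/23;  a_2 = 14;  x_3 = (x_2 − 14)/19 = -17/23
  x_3 = -17/23;  a_3 = 10;  x_4 = (x_3 − 10)/19 = -13/23
Digits: (17, 0, 14, 10).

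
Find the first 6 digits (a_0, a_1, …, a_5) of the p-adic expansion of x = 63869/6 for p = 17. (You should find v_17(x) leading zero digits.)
(a_0, …, a_5) = (0, 0, 0, 5, 14, 2)

v_17(63869/6) = 3, so a_0 = ... = a_2 = 0. Factor out: x = 17^3 · u with u = 13/6 a unit in ℤ_17. Expand u iteratively via a_{v+i} = u_i mod 17, u_{i+1} = (u_i − a_{v+i})/17:
  u_0 = 13/6;  a_3 = 5;  u_1 = (u_0 − 5)/17 = -1/6
  u_1 = -1/6;  a_4 = 14;  u_2 = (u_1 − 14)/17 = -5/6
  u_2 = -5/6;  a_5 = 2;  u_3 = (u_2 − 2)/17 = -1/6
Digits: (0, 0, 0, 5, 14, 2).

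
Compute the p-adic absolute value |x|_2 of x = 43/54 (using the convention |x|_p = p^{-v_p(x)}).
|43/54|_2 = 2

Step 1 — compute v_2(x) by factoring powers of 2 out of the numerator and denominator: v_2(43/54) = -1. Step 2 — apply |x|_p = p^{-v_p(x)} = 2^{1} = 2.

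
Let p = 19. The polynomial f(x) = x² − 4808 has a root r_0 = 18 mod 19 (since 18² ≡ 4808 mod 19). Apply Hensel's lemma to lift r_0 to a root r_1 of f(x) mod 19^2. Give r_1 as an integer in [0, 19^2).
r_1 = 303 (mod 361)

Hensel's recurrence: r_{i+1} = r_i − f(r_i)·(f′(r_i))^{-1} mod 19^{i+2}, with f′(x) = 2x. Iterate:
  r_0 = 18 (mod 19)
  r_1 = 303 (mod 361)
Final: r_1 = 303, and one checks f(r_1) ≡ 0 mod 19^2.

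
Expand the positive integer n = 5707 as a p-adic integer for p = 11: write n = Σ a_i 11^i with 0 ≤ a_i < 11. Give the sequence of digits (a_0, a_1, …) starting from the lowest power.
(a_0, a_1, …) = (9, 1, 3, 4)

Repeated division by 11 gives the digits low-to-high: 5707 = 9 + 1·11^1 + 3·11^2 + 4·11^3. Digit sequence: (9, 1, 3, 4).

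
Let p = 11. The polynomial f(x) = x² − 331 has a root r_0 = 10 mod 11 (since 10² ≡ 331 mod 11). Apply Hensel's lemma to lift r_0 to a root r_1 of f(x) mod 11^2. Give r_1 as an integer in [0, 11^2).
r_1 = 76 (mod 121)

Hensel's recurrence: r_{i+1} = r_i − f(r_i)·(f′(r_i))^{-1} mod 11^{i+2}, with f′(x) = 2x. Iterate:
  r_0 = 10 (mod 11)
  r_1 = 76 (mod 121)
Final: r_1 = 76, and one checks f(r_1) ≡ 0 mod 11^2.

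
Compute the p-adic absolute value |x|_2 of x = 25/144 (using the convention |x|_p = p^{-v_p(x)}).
|25/144|_2 = 16

Step 1 — compute v_2(x) by factoring powers of 2 out of the numerator and denominator: v_2(25/144) = -4. Step 2 — apply |x|_p = p^{-v_p(x)} = 2^{4} = 16.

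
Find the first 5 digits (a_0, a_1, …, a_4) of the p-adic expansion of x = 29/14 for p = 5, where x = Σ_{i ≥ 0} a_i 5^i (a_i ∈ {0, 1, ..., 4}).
(a_0, …, a_4) = (1, 2, 0, 1, 3)

v_5(29/14) = 0 (numerator and denominator both coprime to 5), so x ∈ ℤ_5^×. Compute digits iteratively via a_i = x_i mod 5, x_{i+1} = (x_i − a_i)/5, with x_0 = x:
  x_0 = 29/14;  a_0 = 1;  x_1 = (x_0 − 1)/5 = 3/14
  x_1 = 3/14;  a_1 = 2;  x_2 = (x_1 − 2)/5 = -5/14
  x_2 = -5/14;  a_2 = 0;  x_3 = (x_2 − 0)/5 = -1/14
  x_3 = -1/14;  a_3 = 1;  x_4 = (x_3 − 1)/5 = -3/14
  x_4 = -3/14;  a_4 = 3;  x_5 = (x_4 − 3)/5 = -9/14
Digits: (1, 2, 0, 1, 3).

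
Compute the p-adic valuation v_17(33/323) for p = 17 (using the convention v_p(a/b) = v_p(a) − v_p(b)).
v_17(33/323) = -1

Factor powers of 17 from the numerator and denominator of the reduced fraction: 33 = 17^0 · 33 and 323 = 17^1 · 19. Apply v_p(a/b) = v_p(a) − v_p(b): v_17(33/323) = 0 − 1 = -1.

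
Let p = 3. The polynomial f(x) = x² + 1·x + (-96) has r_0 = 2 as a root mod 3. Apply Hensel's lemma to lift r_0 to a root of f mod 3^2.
r_1 = 2 (mod 9)

Hensel: r_{i+1} = r_i − f(r_i)·(f′(r_i))^{-1} mod 3^{i+2}, f′(x) = 2x + 1. Iterate:
  r_0 = 2 (mod 3)
  r_1 = 2 (mod 9)
Final: r = 2 satisfies f(r) ≡ 0 mod 3^2.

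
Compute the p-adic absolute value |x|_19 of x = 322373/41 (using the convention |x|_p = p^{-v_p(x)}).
|322373/41|_19 = 1/6859

Step 1 — compute v_19(x) by factoring powers of 19 out of the numerator and denominator: v_19(322373/41) = 3. Step 2 — apply |x|_p = p^{-v_p(x)} = 19^{-3} = 1/6859.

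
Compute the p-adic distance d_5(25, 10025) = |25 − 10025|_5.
d_5(25, 10025) = 1/625

Step 1 — x − y = 25 − 10025 = -10000. Step 2 — v_5(-10000) = 4 (factor: -10000 = −(5^4 · 16); the sign does not affect v_p). Step 3 — |x − y|_5 = 5^{-4} = 1/625.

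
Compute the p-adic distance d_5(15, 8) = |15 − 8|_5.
d_5(15, 8) = 1

Step 1 — x − y = 15 − 8 = 7. Step 2 — v_5(7) = 0 (factor: 7 = (5^0 · 7); the sign does not affect v_p). Step 3 — |x − y|_5 = 5^{0} = 1.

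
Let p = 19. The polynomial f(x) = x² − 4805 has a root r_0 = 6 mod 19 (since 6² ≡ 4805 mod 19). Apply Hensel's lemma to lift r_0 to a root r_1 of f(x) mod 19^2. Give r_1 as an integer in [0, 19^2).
r_1 = 253 (mod 361)

Hensel's recurrence: r_{i+1} = r_i − f(r_i)·(f′(r_i))^{-1} mod 19^{i+2}, with f′(x) = 2x. Iterate:
  r_0 = 6 (mod 19)
  r_1 = 253 (mod 361)
Final: r_1 = 253, and one checks f(r_1) ≡ 0 mod 19^2.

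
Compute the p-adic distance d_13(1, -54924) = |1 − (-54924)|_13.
d_13(1, -54924) = 1/2197

Step 1 — x − y = 1 − (-54924) = 54925. Step 2 — v_13(54925) = 3 (factor: 54925 = (13^3 · 25); the sign does not affect v_p). Step 3 — |x − y|_13 = 13^{-3} = 1/2197.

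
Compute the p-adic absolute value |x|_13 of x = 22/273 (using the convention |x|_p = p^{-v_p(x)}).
|22/273|_13 = 13

Step 1 — compute v_13(x) by factoring powers of 13 out of the numerator and denominator: v_13(22/273) = -1. Step 2 — apply |x|_p = p^{-v_p(x)} = 13^{1} = 13.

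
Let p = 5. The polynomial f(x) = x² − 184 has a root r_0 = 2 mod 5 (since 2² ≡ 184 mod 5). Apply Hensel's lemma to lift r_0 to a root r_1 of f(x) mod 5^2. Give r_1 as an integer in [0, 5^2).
r_1 = 22 (mod 25)

Hensel's recurrence: r_{i+1} = r_i − f(r_i)·(f′(r_i))^{-1} mod 5^{i+2}, with f′(x) = 2x. Iterate:
  r_0 = 2 (mod 5)
  r_1 = 22 (mod 25)
Final: r_1 = 22, and one checks f(r_1) ≡ 0 mod 5^2.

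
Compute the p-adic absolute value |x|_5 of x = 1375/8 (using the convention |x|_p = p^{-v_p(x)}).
|1375/8|_5 = 1/125

Step 1 — compute v_5(x) by factoring powers of 5 out of the numerator and denominator: v_5(1375/8) = 3. Step 2 — apply |x|_p = p^{-v_p(x)} = 5^{-3} = 1/125.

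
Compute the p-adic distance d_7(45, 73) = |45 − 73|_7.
d_7(45, 73) = 1/7

Step 1 — x − y = 45 − 73 = -28. Step 2 — v_7(-28) = 1 (factor: -28 = −(7^1 · 4); the sign does not affect v_p). Step 3 — |x − y|_7 = 7^{-1} = 1/7.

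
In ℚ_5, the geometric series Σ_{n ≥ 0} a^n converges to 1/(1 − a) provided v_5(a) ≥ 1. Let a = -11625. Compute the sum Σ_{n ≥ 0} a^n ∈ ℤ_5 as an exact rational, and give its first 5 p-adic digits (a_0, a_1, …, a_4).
Σ a^n = 1/(1 − a) = 1/11626;  first 5 digits = (1, 0, 0, 2, 1)

v_5(a) = 3 ≥ 1, so the series converges in ℤ_5 to 1/(1 − a) = 1/(1 − (-11625)) = 1/11626. Expand this rational in ℤ_5: compute digits iteratively via d_i = x_i mod 5, x_{i+1} = (x_i − d_i)/5. The first 5 digits are (1, 0, 0, 2, 1).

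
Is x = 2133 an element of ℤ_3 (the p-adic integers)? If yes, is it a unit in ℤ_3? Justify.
x ∈ ℤ_3 but not a unit; v_3(x) = 3 > 0

ℤ_3 = {x ∈ ℚ_3 : v_3(x) ≥ 0} and ℤ_3^× = {x ∈ ℤ_3 : v_3(x) = 0}. Here v_3(2133) = v_3(num) − v_3(den) = 3; compare against these criteria.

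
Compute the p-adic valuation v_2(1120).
v_2(1120) = 5

v_2(n) is the largest exponent k such that 2^k divides n. Factor out: 1120 = 2^5 · 35. (Sign doesn't affect v_p.) So v_2(1120) = 5.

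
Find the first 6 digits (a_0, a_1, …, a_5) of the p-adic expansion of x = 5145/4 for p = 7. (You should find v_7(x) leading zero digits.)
(a_0, …, a_5) = (0, 0, 0, 2, 2, 5)

v_7(5145/4) = 3, so a_0 = ... = a_2 = 0. Factor out: x = 7^3 · u with u = 15/4 a unit in ℤ_7. Expand u iteratively via a_{v+i} = u_i mod 7, u_{i+1} = (u_i − a_{v+i})/7:
  u_0 = 15/4;  a_3 = 2;  u_1 = (u_0 − 2)/7 = 1/4
  u_1 = 1/4;  a_4 = 2;  u_2 = (u_1 − 2)/7 = -1/4
  u_2 = -1/4;  a_5 = 5;  u_3 = (u_2 − 5)/7 = -3/4
Digits: (0, 0, 0, 2, 2, 5).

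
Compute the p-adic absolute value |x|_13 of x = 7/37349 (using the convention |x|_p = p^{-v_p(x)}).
|7/37349|_13 = 2197

Step 1 — compute v_13(x) by factoring powers of 13 out of the numerator and denominator: v_13(7/37349) = -3. Step 2 — apply |x|_p = p^{-v_p(x)} = 13^{3} = 2197.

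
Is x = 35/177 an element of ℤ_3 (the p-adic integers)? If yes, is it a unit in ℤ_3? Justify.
x ∉ ℤ_3 (v_3(x) = -1 < 0)

ℤ_3 = {x ∈ ℚ_3 : v_3(x) ≥ 0} and ℤ_3^× = {x ∈ ℤ_3 : v_3(x) = 0}. Here v_3(35/177) = v_3(num) − v_3(den) = -1; compare against these criteria.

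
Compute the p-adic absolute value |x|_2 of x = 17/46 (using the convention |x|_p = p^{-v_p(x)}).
|17/46|_2 = 2

Step 1 — compute v_2(x) by factoring powers of 2 out of the numerator and denominator: v_2(17/46) = -1. Step 2 — apply |x|_p = p^{-v_p(x)} = 2^{1} = 2.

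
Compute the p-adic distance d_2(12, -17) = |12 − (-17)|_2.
d_2(12, -17) = 1

Step 1 — x − y = 12 − (-17) = 29. Step 2 — v_2(29) = 0 (factor: 29 = (2^0 · 29); the sign does not affect v_p). Step 3 — |x − y|_2 = 2^{0} = 1.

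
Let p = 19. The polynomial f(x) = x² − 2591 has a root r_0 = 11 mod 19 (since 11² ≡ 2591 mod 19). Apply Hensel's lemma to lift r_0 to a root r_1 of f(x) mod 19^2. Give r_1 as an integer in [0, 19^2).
r_1 = 353 (mod 361)

Hensel's recurrence: r_{i+1} = r_i − f(r_i)·(f′(r_i))^{-1} mod 19^{i+2}, with f′(x) = 2x. Iterate:
  r_0 = 11 (mod 19)
  r_1 = 353 (mod 361)
Final: r_1 = 353, and one checks f(r_1) ≡ 0 mod 19^2.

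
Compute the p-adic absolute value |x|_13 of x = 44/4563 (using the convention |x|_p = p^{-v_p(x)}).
|44/4563|_13 = 169

Step 1 — compute v_13(x) by factoring powers of 13 out of the numerator and denominator: v_13(44/4563) = -2. Step 2 — apply |x|_p = p^{-v_p(x)} = 13^{2} = 169.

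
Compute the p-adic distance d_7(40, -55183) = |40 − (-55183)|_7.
d_7(40, -55183) = 1/2401

Step 1 — x − y = 40 − (-55183) = 55223. Step 2 — v_7(55223) = 4 (factor: 55223 = (7^4 · 23); the sign does not affect v_p). Step 3 — |x − y|_7 = 7^{-4} = 1/2401.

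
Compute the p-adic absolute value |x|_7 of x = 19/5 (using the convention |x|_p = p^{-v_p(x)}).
|19/5|_7 = 1

Step 1 — compute v_7(x) by factoring powers of 7 out of the numerator and denominator: v_7(19/5) = 0. Step 2 — apply |x|_p = p^{-v_p(x)} = 7^{0} = 1.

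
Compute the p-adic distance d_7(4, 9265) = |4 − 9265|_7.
d_7(4, 9265) = 1/343

Step 1 — x − y = 4 − 9265 = -9261. Step 2 — v_7(-9261) = 3 (factor: -9261 = −(7^3 · 27); the sign does not affect v_p). Step 3 — |x − y|_7 = 7^{-3} = 1/343.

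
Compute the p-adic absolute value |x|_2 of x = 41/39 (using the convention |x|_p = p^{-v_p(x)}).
|41/39|_2 = 1

Step 1 — compute v_2(x) by factoring powers of 2 out of the numerator and denominator: v_2(41/39) = 0. Step 2 — apply |x|_p = p^{-v_p(x)} = 2^{0} = 1.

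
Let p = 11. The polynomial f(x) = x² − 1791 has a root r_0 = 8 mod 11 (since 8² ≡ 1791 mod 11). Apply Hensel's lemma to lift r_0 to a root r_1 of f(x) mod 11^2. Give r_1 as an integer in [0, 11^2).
r_1 = 63 (mod 121)

Hensel's recurrence: r_{i+1} = r_i − f(r_i)·(f′(r_i))^{-1} mod 11^{i+2}, with f′(x) = 2x. Iterate:
  r_0 = 8 (mod 11)
  r_1 = 63 (mod 121)
Final: r_1 = 63, and one checks f(r_1) ≡ 0 mod 11^2.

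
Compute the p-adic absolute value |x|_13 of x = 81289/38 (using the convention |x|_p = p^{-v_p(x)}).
|81289/38|_13 = 1/2197

Step 1 — compute v_13(x) by factoring powers of 13 out of the numerator and denominator: v_13(81289/38) = 3. Step 2 — apply |x|_p = p^{-v_p(x)} = 13^{-3} = 1/2197.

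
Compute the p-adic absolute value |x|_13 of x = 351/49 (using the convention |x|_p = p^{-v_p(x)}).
|351/49|_13 = 1/13

Step 1 — compute v_13(x) by factoring powers of 13 out of the numerator and denominator: v_13(351/49) = 1. Step 2 — apply |x|_p = p^{-v_p(x)} = 13^{-1} = 1/13.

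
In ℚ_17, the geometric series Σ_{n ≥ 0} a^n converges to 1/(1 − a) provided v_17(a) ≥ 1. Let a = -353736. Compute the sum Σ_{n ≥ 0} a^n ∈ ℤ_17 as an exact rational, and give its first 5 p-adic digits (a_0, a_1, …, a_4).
Σ a^n = 1/(1 − a) = 1/353737;  first 5 digits = (1, 0, 0, 13, 12)

v_17(a) = 3 ≥ 1, so the series converges in ℤ_17 to 1/(1 − a) = 1/(1 − (-353736)) = 1/353737. Expand this rational in ℤ_17: compute digits iteratively via d_i = x_i mod 17, x_{i+1} = (x_i − d_i)/17. The first 5 digits are (1, 0, 0, 13, 12).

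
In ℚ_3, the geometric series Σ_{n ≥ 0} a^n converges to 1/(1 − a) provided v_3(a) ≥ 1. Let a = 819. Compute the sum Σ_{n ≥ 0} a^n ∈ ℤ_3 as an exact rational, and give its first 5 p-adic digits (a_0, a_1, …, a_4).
Σ a^n = 1/(1 − a) = -1/818;  first 5 digits = (1, 0, 1, 0, 2)

v_3(a) = 2 ≥ 1, so the series converges in ℤ_3 to 1/(1 − a) = 1/(1 − 819) = -1/818. Expand this rational in ℤ_3: compute digits iteratively via d_i = x_i mod 3, x_{i+1} = (x_i − d_i)/3. The first 5 digits are (1, 0, 1, 0, 2).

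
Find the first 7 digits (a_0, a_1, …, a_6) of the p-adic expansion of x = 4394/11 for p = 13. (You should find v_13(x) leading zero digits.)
(a_0, …, a_6) = (0, 0, 0, 12, 5, 9, 4)

v_13(4394/11) = 3, so a_0 = ... = a_2 = 0. Factor out: x = 13^3 · u with u = 2/11 a unit in ℤ_13. Expand u iteratively via a_{v+i} = u_i mod 13, u_{i+1} = (u_i − a_{v+i})/13:
  u_0 = 2/11;  a_3 = 12;  u_1 = (u_0 − 12)/13 = -10/11
  u_1 = -10/11;  a_4 = 5;  u_2 = (u_1 − 5)/13 = -5/11
  u_2 = -5/11;  a_5 = 9;  u_3 = (u_2 − 9)/13 = -8/11
  u_3 = -8/11;  a_6 = 4;  u_4 = (u_3 − 4)/13 = -4/11
Digits: (0, 0, 0, 12, 5, 9, 4).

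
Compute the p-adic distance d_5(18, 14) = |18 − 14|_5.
d_5(18, 14) = 1

Step 1 — x − y = 18 − 14 = 4. Step 2 — v_5(4) = 0 (factor: 4 = (5^0 · 4); the sign does not affect v_p). Step 3 — |x − y|_5 = 5^{0} = 1.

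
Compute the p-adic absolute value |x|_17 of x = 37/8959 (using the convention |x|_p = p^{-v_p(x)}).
|37/8959|_17 = 289

Step 1 — compute v_17(x) by factoring powers of 17 out of the numerator and denominator: v_17(37/8959) = -2. Step 2 — apply |x|_p = p^{-v_p(x)} = 17^{2} = 289.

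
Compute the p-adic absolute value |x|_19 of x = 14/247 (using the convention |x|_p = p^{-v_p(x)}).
|14/247|_19 = 19

Step 1 — compute v_19(x) by factoring powers of 19 out of the numerator and denominator: v_19(14/247) = -1. Step 2 — apply |x|_p = p^{-v_p(x)} = 19^{1} = 19.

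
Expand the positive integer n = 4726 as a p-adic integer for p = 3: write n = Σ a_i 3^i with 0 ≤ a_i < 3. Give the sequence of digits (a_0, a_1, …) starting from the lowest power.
(a_0, a_1, …) = (1, 0, 0, 1, 1, 1, 0, 2)

Repeated division by 3 gives the digits low-to-high: 4726 = 1 + 1·3^3 + 1·3^4 + 1·3^5 + 2·3^7. Digit sequence: (1, 0, 0, 1, 1, 1, 0, 2).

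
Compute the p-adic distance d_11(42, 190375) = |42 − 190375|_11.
d_11(42, 190375) = 1/14641

Step 1 — x − y = 42 − 190375 = -190333. Step 2 — v_11(-190333) = 4 (factor: -190333 = −(11^4 · 13); the sign does not affect v_p). Step 3 — |x − y|_11 = 11^{-4} = 1/14641.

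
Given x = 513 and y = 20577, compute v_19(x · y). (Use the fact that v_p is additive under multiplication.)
v_19(10556001) = 4

v_p(x) = 1 (factor: 513 = 19^1 · 27); v_p(y) = 3 (factor: 20577 = 19^3 · 3). Additivity: v_p(xy) = v_p(x) + v_p(y) = 1 + 3 = 4. (Direct check: xy = 10556001 = 19^4 · (81).)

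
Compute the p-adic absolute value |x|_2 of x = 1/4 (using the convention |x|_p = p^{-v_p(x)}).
|1/4|_2 = 4

Step 1 — compute v_2(x) by factoring powers of 2 out of the numerator and denominator: v_2(1/4) = -2. Step 2 — apply |x|_p = p^{-v_p(x)} = 2^{2} = 4.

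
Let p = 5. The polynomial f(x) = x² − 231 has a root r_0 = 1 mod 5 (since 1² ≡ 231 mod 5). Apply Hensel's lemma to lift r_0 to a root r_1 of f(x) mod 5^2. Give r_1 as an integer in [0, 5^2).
r_1 = 16 (mod 25)

Hensel's recurrence: r_{i+1} = r_i − f(r_i)·(f′(r_i))^{-1} mod 5^{i+2}, with f′(x) = 2x. Iterate:
  r_0 = 1 (mod 5)
  r_1 = 16 (mod 25)
Final: r_1 = 16, and one checks f(r_1) ≡ 0 mod 5^2.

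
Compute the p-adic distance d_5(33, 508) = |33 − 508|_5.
d_5(33, 508) = 1/25

Step 1 — x − y = 33 − 508 = -475. Step 2 — v_5(-475) = 2 (factor: -475 = −(5^2 · 19); the sign does not affect v_p). Step 3 — |x − y|_5 = 5^{-2} = 1/25.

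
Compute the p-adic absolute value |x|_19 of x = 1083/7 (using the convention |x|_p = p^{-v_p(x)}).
|1083/7|_19 = 1/361

Step 1 — compute v_19(x) by factoring powers of 19 out of the numerator and denominator: v_19(1083/7) = 2. Step 2 — apply |x|_p = p^{-v_p(x)} = 19^{-2} = 1/361.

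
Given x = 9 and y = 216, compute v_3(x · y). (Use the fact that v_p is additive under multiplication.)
v_3(1944) = 5

v_p(x) = 2 (factor: 9 = 3^2 · 1); v_p(y) = 3 (factor: 216 = 3^3 · 8). Additivity: v_p(xy) = v_p(x) + v_p(y) = 2 + 3 = 5. (Direct check: xy = 1944 = 3^5 · (8).)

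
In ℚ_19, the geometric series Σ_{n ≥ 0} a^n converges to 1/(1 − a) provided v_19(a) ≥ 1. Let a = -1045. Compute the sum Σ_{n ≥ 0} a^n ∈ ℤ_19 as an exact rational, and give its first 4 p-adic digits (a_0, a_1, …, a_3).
Σ a^n = 1/(1 − a) = 1/1046;  first 4 digits = (1, 2, 1, 15)

v_19(a) = 1 ≥ 1, so the series converges in ℤ_19 to 1/(1 − a) = 1/(1 − (-1045)) = 1/1046. Expand this rational in ℤ_19: compute digits iteratively via d_i = x_i mod 19, x_{i+1} = (x_i − d_i)/19. The first 4 digits are (1, 2, 1, 15).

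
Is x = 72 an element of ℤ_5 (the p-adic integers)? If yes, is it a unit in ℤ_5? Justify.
x ∈ ℤ_5^× (unit); v_5(x) = 0

ℤ_5 = {x ∈ ℚ_5 : v_5(x) ≥ 0} and ℤ_5^× = {x ∈ ℤ_5 : v_5(x) = 0}. Here v_5(72) = v_5(num) − v_5(den) = 0; compare against these criteria.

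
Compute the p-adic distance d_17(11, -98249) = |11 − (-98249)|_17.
d_17(11, -98249) = 1/4913

Step 1 — x − y = 11 − (-98249) = 98260. Step 2 — v_17(98260) = 3 (factor: 98260 = (17^3 · 20); the sign does not affect v_p). Step 3 — |x − y|_17 = 17^{-3} = 1/4913.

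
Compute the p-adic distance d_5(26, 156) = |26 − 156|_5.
d_5(26, 156) = 1/5

Step 1 — x − y = 26 − 156 = -130. Step 2 — v_5(-130) = 1 (factor: -130 = −(5^1 · 26); the sign does not affect v_p). Step 3 — |x − y|_5 = 5^{-1} = 1/5.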